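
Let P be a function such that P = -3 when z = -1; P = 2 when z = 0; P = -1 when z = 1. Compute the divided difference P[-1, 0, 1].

-4

P[-1,0] = (2 - (-3)) / (0 - (-1)) = 5
P[0,1] = (-1 - 2) / (1 - 0) = -3
P[-1,0,1] = (-3 - 5) / (1 - (-1)) = -4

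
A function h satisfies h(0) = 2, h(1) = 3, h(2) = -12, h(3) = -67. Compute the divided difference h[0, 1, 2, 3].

h[0,1] = (3 - 2) / (1 - 0) = 1
h[1,2] = (-12 - 3) / (2 - 1) = -15
h[2,3] = (-67 - (-12)) / (3 - 2) = -55
h[0,1,2] = (-15 - 1) / (2 - 0) = -8
h[1,2,3] = (-55 - (-15)) / (3 - 1) = -20
h[0,1,2,3] = (-20 - (-8)) / (3 - 0) = -4

-4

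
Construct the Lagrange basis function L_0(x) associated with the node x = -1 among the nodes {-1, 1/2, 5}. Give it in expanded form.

L_0(x) = (1/9)x^2 - (11/18)x + 5/18

L_0(x) = (x - 1/2)(x - 5) / [(-3/2)·(-6)]
       = (x^2 - (11/2)x + 5/2) / (9)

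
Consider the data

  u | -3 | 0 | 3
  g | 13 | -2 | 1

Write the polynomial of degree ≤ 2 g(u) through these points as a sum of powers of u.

Build the Lagrange basis polynomials:
L_0(u) = u(u - 3) / [18] = (1/18)u^2 - (1/6)u
L_1(u) = (u + 3)(u - 3) / [-9] = -(1/9)u^2 + 1
L_2(u) = (u + 3)u / [18] = (1/18)u^2 + (1/6)u
g(u) = 13·L_0 + (-2)·L_1 + 1·L_2
  13·L_0(u) = (13/18)u^2 - (13/6)u
  (-2)·L_1(u) = (2/9)u^2 - 2
  1·L_2(u) = (1/18)u^2 + (1/6)u
Adding term by term: u^2 - 2u - 2

g(u) = u^2 - 2u - 2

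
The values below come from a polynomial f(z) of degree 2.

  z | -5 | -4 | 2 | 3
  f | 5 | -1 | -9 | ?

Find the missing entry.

-17/3

The 3 known values determine f uniquely (degree ≤ 2).
Evaluate each Lagrange basis at z = 3:
L_0(3) = (7)·(1)/[(-1)·(-7)] = 1
L_1(3) = (8)·(1)/[(1)·(-6)] = -4/3
L_2(3) = (8)·(7)/[(7)·(6)] = 4/3
Sum: 5·(1) + (-1)·(-4/3) + (-9)·(4/3) = -17/3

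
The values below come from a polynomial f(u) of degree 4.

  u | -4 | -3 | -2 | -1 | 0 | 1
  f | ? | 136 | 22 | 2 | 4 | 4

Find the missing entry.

The 5 known values determine f uniquely (degree ≤ 4).
L_0(-4) = (-2)·(-3)·(-4)·(-5)/[(-1)·(-2)·(-3)·(-4)] = 5
L_1(-4) = (-1)·(-3)·(-4)·(-5)/[(1)·(-1)·(-2)·(-3)] = -10
L_2(-4) = (-1)·(-2)·(-4)·(-5)/[(2)·(1)·(-1)·(-2)] = 10
L_3(-4) = (-1)·(-2)·(-3)·(-5)/[(3)·(2)·(1)·(-1)] = -5
L_4(-4) = (-1)·(-2)·(-3)·(-4)/[(4)·(3)·(2)·(1)] = 1
Sum: 136·(5) + 22·(-10) + 2·(10) + 4·(-5) + 4·(1) = 464

464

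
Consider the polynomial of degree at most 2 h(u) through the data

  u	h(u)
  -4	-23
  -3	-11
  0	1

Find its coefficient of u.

-2

L_0(u) = (u + 3)u / [4] = (1/4)u^2 + (3/4)u
L_1(u) = (u + 4)u / [-3] = -(1/3)u^2 - (4/3)u
L_2(u) = (u + 4)(u + 3) / [12] = (1/12)u^2 + (7/12)u + 1
h(u) = (-23)·L_0 + (-11)·L_1 + 1·L_2
Only the coefficient of u is needed; take it from each L_i and combine:
(-23)·(3/4) + (-11)·(-4/3) + 1·(7/12) = -2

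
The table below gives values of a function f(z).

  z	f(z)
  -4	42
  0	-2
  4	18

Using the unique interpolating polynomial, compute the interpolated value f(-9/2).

52

L_0(-9/2) = (-9/2)·(-17/2)/[(-4)·(-8)] = 153/128
L_1(-9/2) = (-1/2)·(-17/2)/[(4)·(-4)] = -17/64
L_2(-9/2) = (-1/2)·(-9/2)/[(8)·(4)] = 9/128
Sum: 42·(153/128) + (-2)·(-17/64) + 18·(9/128) = 52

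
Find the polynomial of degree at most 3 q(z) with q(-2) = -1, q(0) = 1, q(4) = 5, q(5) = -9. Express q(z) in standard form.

Newton's divided differences:
q[-2,0] = (1 - (-1)) / (0 - (-2)) = 1
q[0,4] = (5 - 1) / (4 - 0) = 1
q[4,5] = (-9 - 5) / (5 - 4) = -14
q[-2,0,4] = (1 - 1) / (4 - (-2)) = 0
q[0,4,5] = (-14 - 1) / (5 - 0) = -3
q[-2,0,4,5] = (-3 - 0) / (5 - (-2)) = -3/7
q(z) = -1 + 1·(z + 2) + (-3/7)·(z + 2)z(z - 4)
Expanding: q(z) = -(3/7)z^3 + (6/7)z^2 + (31/7)z + 1

q(z) = -(3/7)z^3 + (6/7)z^2 + (31/7)z + 1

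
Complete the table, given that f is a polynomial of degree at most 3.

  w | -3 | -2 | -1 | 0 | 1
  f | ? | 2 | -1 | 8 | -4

50

The 4 known values determine f uniquely (degree ≤ 3).
Evaluate each Lagrange basis at w = -3:
L_0(-3) = (-2)·(-3)·(-4)/[(-1)·(-2)·(-3)] = 4
L_1(-3) = (-1)·(-3)·(-4)/[(1)·(-1)·(-2)] = -6
L_2(-3) = (-1)·(-2)·(-4)/[(2)·(1)·(-1)] = 4
L_3(-3) = (-1)·(-2)·(-3)/[(3)·(2)·(1)] = -1
Sum: 2·(4) + (-1)·(-6) + 8·(4) + (-4)·(-1) = 50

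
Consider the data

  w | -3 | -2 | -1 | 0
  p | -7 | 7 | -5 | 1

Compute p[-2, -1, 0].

9

p[-2,-1] = (-5 - 7) / (-1 - (-2)) = -12
p[-1,0] = (1 - (-5)) / (0 - (-1)) = 6
p[-2,-1,0] = (6 - (-12)) / (0 - (-2)) = 9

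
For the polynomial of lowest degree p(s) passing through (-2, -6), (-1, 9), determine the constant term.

L_0(s) = (s + 1) / [-1] = -s - 1
L_1(s) = (s + 2) / [1] = s + 2
p(s) = (-6)·L_0 + 9·L_1
Only the constant term is needed; take it from each L_i and combine:
(-6)·(-1) + 9·(2) = 24

24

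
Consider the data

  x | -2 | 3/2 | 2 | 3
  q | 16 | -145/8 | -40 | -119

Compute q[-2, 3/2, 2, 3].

q[-2,3/2] = (-145/8 - 16) / (3/2 - (-2)) = -39/4
q[3/2,2] = (-40 - (-145/8)) / (2 - 3/2) = -175/4
q[2,3] = (-119 - (-40)) / (3 - 2) = -79
q[-2,3/2,2] = (-175/4 - (-39/4)) / (2 - (-2)) = -17/2
q[3/2,2,3] = (-79 - (-175/4)) / (3 - 3/2) = -47/2
q[-2,3/2,2,3] = (-47/2 - (-17/2)) / (3 - (-2)) = -3

-3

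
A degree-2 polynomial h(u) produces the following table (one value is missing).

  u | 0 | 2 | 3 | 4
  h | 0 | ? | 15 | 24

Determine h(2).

8

The 3 known values determine h uniquely (degree ≤ 2).
Evaluate each Lagrange basis at u = 2:
L_0(2) = (-1)·(-2)/[(-3)·(-4)] = 1/6
L_1(2) = (2)·(-2)/[(3)·(-1)] = 4/3
L_2(2) = (2)·(-1)/[(4)·(1)] = -1/2
Sum: 0 + 15·(4/3) + 24·(-1/2) = 8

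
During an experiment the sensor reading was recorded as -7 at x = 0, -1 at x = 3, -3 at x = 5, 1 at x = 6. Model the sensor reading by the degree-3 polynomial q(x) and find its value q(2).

7/15

L_0(2) = (-1)·(-3)·(-4)/[(-3)·(-5)·(-6)] = 2/15
L_1(2) = (2)·(-3)·(-4)/[(3)·(-2)·(-3)] = 4/3
L_2(2) = (2)·(-1)·(-4)/[(5)·(2)·(-1)] = -4/5
L_3(2) = (2)·(-1)·(-3)/[(6)·(3)·(1)] = 1/3
Sum: (-7)·(2/15) + (-1)·(4/3) + (-3)·(-4/5) + 1·(1/3) = 7/15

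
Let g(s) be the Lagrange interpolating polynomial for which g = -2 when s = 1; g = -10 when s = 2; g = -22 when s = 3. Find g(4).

-38

Evaluate each Lagrange basis at s = 4:
L_0(4) = (2)·(1)/[(-1)·(-2)] = 1
L_1(4) = (3)·(1)/[(1)·(-1)] = -3
L_2(4) = (3)·(2)/[(2)·(1)] = 3
Sum: (-2)·(1) + (-10)·(-3) + (-22)·(3) = -38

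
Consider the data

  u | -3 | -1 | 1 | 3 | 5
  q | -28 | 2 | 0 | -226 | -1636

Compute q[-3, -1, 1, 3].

-4

q[-3,-1] = (2 - (-28)) / (-1 - (-3)) = 15
q[-1,1] = (0 - 2) / (1 - (-1)) = -1
q[1,3] = (-226 - 0) / (3 - 1) = -113
q[-3,-1,1] = (-1 - 15) / (1 - (-3)) = -4
q[-1,1,3] = (-113 - (-1)) / (3 - (-1)) = -28
q[-3,-1,1,3] = (-28 - (-4)) / (3 - (-3)) = -4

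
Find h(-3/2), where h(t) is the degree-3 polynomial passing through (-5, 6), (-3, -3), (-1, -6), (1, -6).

Using Newton's divided-difference form:
h[-5,-3] = (-3 - 6) / (-3 - (-5)) = -9/2
h[-3,-1] = (-6 - (-3)) / (-1 - (-3)) = -3/2
h[-1,1] = (-6 - (-6)) / (1 - (-1)) = 0
h[-5,-3,-1] = (-3/2 - (-9/2)) / (-1 - (-5)) = 3/4
h[-3,-1,1] = (0 - (-3/2)) / (1 - (-3)) = 3/8
h[-5,-3,-1,1] = (3/8 - 3/4) / (1 - (-5)) = -1/16
h(-3/2) = 6 + (-9/2)·(7/2) + (3/4)·(7/2)·(3/2) + (-1/16)·(7/2)·(3/2)·(-1/2) = -723/128

-723/128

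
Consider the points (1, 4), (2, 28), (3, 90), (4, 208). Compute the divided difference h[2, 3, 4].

28

h[2,3] = (90 - 28) / (3 - 2) = 62
h[3,4] = (208 - 90) / (4 - 3) = 118
h[2,3,4] = (118 - 62) / (4 - 2) = 28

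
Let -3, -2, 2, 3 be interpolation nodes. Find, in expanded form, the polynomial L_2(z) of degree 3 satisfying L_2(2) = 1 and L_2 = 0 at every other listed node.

L_2(z) = -(1/20)z^3 - (1/10)z^2 + (9/20)z + 9/10

L_2(z) = (z + 3)(z + 2)(z - 3) / [(5)·(4)·(-1)]
       = (z^3 + 2z^2 - 9z - 18) / (-20)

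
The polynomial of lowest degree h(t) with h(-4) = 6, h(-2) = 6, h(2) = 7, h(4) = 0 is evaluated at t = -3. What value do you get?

Evaluate each Lagrange basis at t = -3:
L_0(-3) = (-1)·(-5)·(-7)/[(-2)·(-6)·(-8)] = 35/96
L_1(-3) = (1)·(-5)·(-7)/[(2)·(-4)·(-6)] = 35/48
L_2(-3) = (1)·(-1)·(-7)/[(6)·(4)·(-2)] = -7/48
L_3(-3) = (1)·(-1)·(-5)/[(8)·(6)·(2)] = 5/96
Sum: 6·(35/96) + 6·(35/48) + 7·(-7/48) + 0 = 133/24

133/24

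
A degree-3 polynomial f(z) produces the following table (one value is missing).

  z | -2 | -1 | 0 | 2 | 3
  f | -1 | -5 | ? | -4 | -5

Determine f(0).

-57/10

The 4 known values determine f uniquely (degree ≤ 3).
L_0(0) = (1)·(-2)·(-3)/[(-1)·(-4)·(-5)] = -3/10
L_1(0) = (2)·(-2)·(-3)/[(1)·(-3)·(-4)] = 1
L_2(0) = (2)·(1)·(-3)/[(4)·(3)·(-1)] = 1/2
L_3(0) = (2)·(1)·(-2)/[(5)·(4)·(1)] = -1/5
Sum: (-1)·(-3/10) + (-5)·(1) + (-4)·(1/2) + (-5)·(-1/5) = -57/10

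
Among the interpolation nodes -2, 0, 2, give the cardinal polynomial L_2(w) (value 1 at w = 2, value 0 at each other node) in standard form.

L_2(w) = (w + 2)w / [(4)·(2)]
       = (w^2 + 2w) / (8)

L_2(w) = (1/8)w^2 + (1/4)w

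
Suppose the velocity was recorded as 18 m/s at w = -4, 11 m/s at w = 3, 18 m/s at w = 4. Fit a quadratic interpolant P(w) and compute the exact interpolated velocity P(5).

L_0(5) = (2)·(1)/[(-7)·(-8)] = 1/28
L_1(5) = (9)·(1)/[(7)·(-1)] = -9/7
L_2(5) = (9)·(2)/[(8)·(1)] = 9/4
Sum: 18·(1/28) + 11·(-9/7) + 18·(9/4) = 27

27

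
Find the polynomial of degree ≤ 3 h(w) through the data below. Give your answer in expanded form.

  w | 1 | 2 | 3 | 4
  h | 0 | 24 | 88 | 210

h(w) = 3w^3 + 2w^2 - 3w - 2

Newton's divided differences:
h[1,2] = (24 - 0) / (2 - 1) = 24
h[2,3] = (88 - 24) / (3 - 2) = 64
h[3,4] = (210 - 88) / (4 - 3) = 122
h[1,2,3] = (64 - 24) / (3 - 1) = 20
h[2,3,4] = (122 - 64) / (4 - 2) = 29
h[1,2,3,4] = (29 - 20) / (4 - 1) = 3
h(w) = 24·(w - 1) + 20·(w - 1)(w - 2) + 3·(w - 1)(w - 2)(w - 3)
Expanding: h(w) = 3w^3 + 2w^2 - 3w - 2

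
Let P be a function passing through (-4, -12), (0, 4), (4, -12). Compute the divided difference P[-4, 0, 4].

P[-4,0] = (4 - (-12)) / (0 - (-4)) = 4
P[0,4] = (-12 - 4) / (4 - 0) = -4
P[-4,0,4] = (-4 - 4) / (4 - (-4)) = -1

-1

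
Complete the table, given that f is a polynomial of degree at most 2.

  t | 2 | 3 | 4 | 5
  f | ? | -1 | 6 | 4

The 3 known values determine f uniquely (degree ≤ 2).
Evaluate each Lagrange basis at t = 2:
L_0(2) = (-2)·(-3)/[(-1)·(-2)] = 3
L_1(2) = (-1)·(-3)/[(1)·(-1)] = -3
L_2(2) = (-1)·(-2)/[(2)·(1)] = 1
Sum: (-1)·(3) + 6·(-3) + 4·(1) = -17

-17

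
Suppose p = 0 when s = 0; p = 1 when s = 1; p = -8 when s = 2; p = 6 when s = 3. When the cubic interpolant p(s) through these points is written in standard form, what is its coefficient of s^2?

Build the Lagrange basis polynomials:
L_0(s) = (s - 1)(s - 2)(s - 3) / [-6] = -(1/6)s^3 + s^2 - (11/6)s + 1
L_1(s) = s(s - 2)(s - 3) / [2] = (1/2)s^3 - (5/2)s^2 + 3s
L_2(s) = s(s - 1)(s - 3) / [-2] = -(1/2)s^3 + 2s^2 - (3/2)s
L_3(s) = s(s - 1)(s - 2) / [6] = (1/6)s^3 - (1/2)s^2 + (1/3)s
p(s) = 0·L_0 + 1·L_1 + (-8)·L_2 + 6·L_3
Only the coefficient of s^2 is needed; take it from each L_i and combine:
0·(1) + 1·(-5/2) + (-8)·(2) + 6·(-1/2) = -43/2

-43/2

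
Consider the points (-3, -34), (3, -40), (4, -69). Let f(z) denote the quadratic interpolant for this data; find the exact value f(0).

Evaluate each Lagrange basis at z = 0:
L_0(0) = (-3)·(-4)/[(-6)·(-7)] = 2/7
L_1(0) = (3)·(-4)/[(6)·(-1)] = 2
L_2(0) = (3)·(-3)/[(7)·(1)] = -9/7
Sum: (-34)·(2/7) + (-40)·(2) + (-69)·(-9/7) = -1

-1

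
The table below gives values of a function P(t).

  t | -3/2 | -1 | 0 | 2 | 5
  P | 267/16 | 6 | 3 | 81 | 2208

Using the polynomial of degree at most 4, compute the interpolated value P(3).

Using Newton's divided-difference form:
P[-3/2,-1] = (6 - 267/16) / (-1 - (-3/2)) = -171/8
P[-1,0] = (3 - 6) / (0 - (-1)) = -3
P[0,2] = (81 - 3) / (2 - 0) = 39
P[2,5] = (2208 - 81) / (5 - 2) = 709
P[-3/2,-1,0] = (-3 - (-171/8)) / (0 - (-3/2)) = 49/4
P[-1,0,2] = (39 - (-3)) / (2 - (-1)) = 14
P[0,2,5] = (709 - 39) / (5 - 0) = 134
P[-3/2,-1,0,2] = (14 - 49/4) / (2 - (-3/2)) = 1/2
P[-1,0,2,5] = (134 - 14) / (5 - (-1)) = 20
P[-3/2,-1,0,2,5] = (20 - 1/2) / (5 - (-3/2)) = 3
P(3) = 267/16 + (-171/8)·(9/2) + (49/4)·(9/2)·(4) + (1/2)·(9/2)·(4)·(3) + 3·(9/2)·(4)·(3)·(1) = 330

330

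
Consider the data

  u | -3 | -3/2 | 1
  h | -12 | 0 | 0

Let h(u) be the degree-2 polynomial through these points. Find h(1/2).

Using Newton's divided-difference form:
h[-3,-3/2] = (0 - (-12)) / (-3/2 - (-3)) = 8
h[-3/2,1] = (0 - 0) / (1 - (-3/2)) = 0
h[-3,-3/2,1] = (0 - 8) / (1 - (-3)) = -2
h(1/2) = -12 + 8·(7/2) + (-2)·(7/2)·(2) = 2

2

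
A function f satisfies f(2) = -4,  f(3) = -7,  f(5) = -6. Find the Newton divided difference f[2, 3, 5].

7/6

f[2,3] = (-7 - (-4)) / (3 - 2) = -3
f[3,5] = (-6 - (-7)) / (5 - 3) = 1/2
f[2,3,5] = (1/2 - (-3)) / (5 - 2) = 7/6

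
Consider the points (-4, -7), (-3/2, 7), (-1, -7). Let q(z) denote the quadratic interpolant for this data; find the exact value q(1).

-119

Using Newton's divided-difference form:
q[-4,-3/2] = (7 - (-7)) / (-3/2 - (-4)) = 28/5
q[-3/2,-1] = (-7 - 7) / (-1 - (-3/2)) = -28
q[-4,-3/2,-1] = (-28 - 28/5) / (-1 - (-4)) = -56/5
q(1) = -7 + (28/5)·(5) + (-56/5)·(5)·(5/2) = -119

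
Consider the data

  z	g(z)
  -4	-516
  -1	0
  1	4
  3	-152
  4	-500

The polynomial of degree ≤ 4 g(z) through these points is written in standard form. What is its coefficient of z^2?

L_0(z) = (z + 1)(z - 1)(z - 3)(z - 4) / [840] = (1/840)z^4 - (1/120)z^3 + (11/840)z^2 + (1/120)z - 1/70
L_1(z) = (z + 4)(z - 1)(z - 3)(z - 4) / [-120] = -(1/120)z^4 + (1/30)z^3 + (13/120)z^2 - (8/15)z + 2/5
L_2(z) = (z + 4)(z + 1)(z - 3)(z - 4) / [60] = (1/60)z^4 - (1/30)z^3 - (19/60)z^2 + (8/15)z + 4/5
L_3(z) = (z + 4)(z + 1)(z - 1)(z - 4) / [-56] = -(1/56)z^4 + (17/56)z^2 - 2/7
L_4(z) = (z + 4)(z + 1)(z - 1)(z - 3) / [120] = (1/120)z^4 + (1/120)z^3 - (13/120)z^2 - (1/120)z + 1/10
g(z) = (-516)·L_0 + 0·L_1 + 4·L_2 + (-152)·L_3 + (-500)·L_4
Only the coefficient of z^2 is needed; take it from each L_i and combine:
(-516)·(11/840) + 0·(13/120) + 4·(-19/60) + (-152)·(17/56) + (-500)·(-13/120) = 0

0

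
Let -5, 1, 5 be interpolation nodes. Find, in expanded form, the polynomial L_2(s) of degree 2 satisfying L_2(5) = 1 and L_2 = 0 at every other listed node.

L_2(s) = (s + 5)(s - 1) / [(10)·(4)]
       = (s^2 + 4s - 5) / (40)

L_2(s) = (1/40)s^2 + (1/10)s - 1/8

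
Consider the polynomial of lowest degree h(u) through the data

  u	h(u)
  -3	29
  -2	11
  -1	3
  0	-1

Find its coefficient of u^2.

Build the Lagrange basis polynomials:
L_0(u) = (u + 2)(u + 1)u / [-6] = -(1/6)u^3 - (1/2)u^2 - (1/3)u
L_1(u) = (u + 3)(u + 1)u / [2] = (1/2)u^3 + 2u^2 + (3/2)u
L_2(u) = (u + 3)(u + 2)u / [-2] = -(1/2)u^3 - (5/2)u^2 - 3u
L_3(u) = (u + 3)(u + 2)(u + 1) / [6] = (1/6)u^3 + u^2 + (11/6)u + 1
h(u) = 29·L_0 + 11·L_1 + 3·L_2 + (-1)·L_3
Only the coefficient of u^2 is needed; take it from each L_i and combine:
29·(-1/2) + 11·(2) + 3·(-5/2) + (-1)·(1) = -1

-1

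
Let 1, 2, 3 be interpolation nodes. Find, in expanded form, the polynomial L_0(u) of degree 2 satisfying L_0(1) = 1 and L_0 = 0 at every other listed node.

L_0(u) = (1/2)u^2 - (5/2)u + 3

L_0(u) = (u - 2)(u - 3) / [(-1)·(-2)]
       = (u^2 - 5u + 6) / (2)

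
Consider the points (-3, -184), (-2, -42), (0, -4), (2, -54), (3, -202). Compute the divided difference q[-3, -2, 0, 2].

q[-3,-2] = (-42 - (-184)) / (-2 - (-3)) = 142
q[-2,0] = (-4 - (-42)) / (0 - (-2)) = 19
q[0,2] = (-54 - (-4)) / (2 - 0) = -25
q[-3,-2,0] = (19 - 142) / (0 - (-3)) = -41
q[-2,0,2] = (-25 - 19) / (2 - (-2)) = -11
q[-3,-2,0,2] = (-11 - (-41)) / (2 - (-3)) = 6

6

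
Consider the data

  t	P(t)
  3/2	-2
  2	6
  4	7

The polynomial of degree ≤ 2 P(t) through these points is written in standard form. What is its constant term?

-223/5

L_0(t) = (t - 2)(t - 4) / [5/4] = (4/5)t^2 - (24/5)t + 32/5
L_1(t) = (t - 3/2)(t - 4) / [-1] = -t^2 + (11/2)t - 6
L_2(t) = (t - 3/2)(t - 2) / [5] = (1/5)t^2 - (7/10)t + 3/5
P(t) = (-2)·L_0 + 6·L_1 + 7·L_2
Only the constant term is needed; take it from each L_i and combine:
(-2)·(32/5) + 6·(-6) + 7·(3/5) = -223/5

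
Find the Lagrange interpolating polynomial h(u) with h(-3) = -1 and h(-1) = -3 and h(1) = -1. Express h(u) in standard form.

L_0(u) = (u + 1)(u - 1) / [8] = (1/8)u^2 - 1/8
L_1(u) = (u + 3)(u - 1) / [-4] = -(1/4)u^2 - (1/2)u + 3/4
L_2(u) = (u + 3)(u + 1) / [8] = (1/8)u^2 + (1/2)u + 3/8
h(u) = (-1)·L_0 + (-3)·L_1 + (-1)·L_2
  (-1)·L_0(u) = -(1/8)u^2 + 1/8
  (-3)·L_1(u) = (3/4)u^2 + (3/2)u - 9/4
  (-1)·L_2(u) = -(1/8)u^2 - (1/2)u - 3/8
Adding term by term: (1/2)u^2 + u - 5/2

h(u) = (1/2)u^2 + u - 5/2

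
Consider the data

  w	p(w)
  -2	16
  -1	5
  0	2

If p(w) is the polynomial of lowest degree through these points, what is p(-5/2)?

49/2

Evaluate each Lagrange basis at w = -5/2:
L_0(-5/2) = (-3/2)·(-5/2)/[(-1)·(-2)] = 15/8
L_1(-5/2) = (-1/2)·(-5/2)/[(1)·(-1)] = -5/4
L_2(-5/2) = (-1/2)·(-3/2)/[(2)·(1)] = 3/8
Sum: 16·(15/8) + 5·(-5/4) + 2·(3/8) = 49/2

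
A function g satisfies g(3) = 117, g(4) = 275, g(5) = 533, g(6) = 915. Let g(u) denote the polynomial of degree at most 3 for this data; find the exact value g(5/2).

68

Evaluate each Lagrange basis at u = 5/2:
L_0(5/2) = (-3/2)·(-5/2)·(-7/2)/[(-1)·(-2)·(-3)] = 35/16
L_1(5/2) = (-1/2)·(-5/2)·(-7/2)/[(1)·(-1)·(-2)] = -35/16
L_2(5/2) = (-1/2)·(-3/2)·(-7/2)/[(2)·(1)·(-1)] = 21/16
L_3(5/2) = (-1/2)·(-3/2)·(-5/2)/[(3)·(2)·(1)] = -5/16
Sum: 117·(35/16) + 275·(-35/16) + 533·(21/16) + 915·(-5/16) = 68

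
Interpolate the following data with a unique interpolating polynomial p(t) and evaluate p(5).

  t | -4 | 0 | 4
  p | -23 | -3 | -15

-23

Using Newton's divided-difference form:
p[-4,0] = (-3 - (-23)) / (0 - (-4)) = 5
p[0,4] = (-15 - (-3)) / (4 - 0) = -3
p[-4,0,4] = (-3 - 5) / (4 - (-4)) = -1
p(5) = -23 + 5·(9) + (-1)·(9)·(5) = -23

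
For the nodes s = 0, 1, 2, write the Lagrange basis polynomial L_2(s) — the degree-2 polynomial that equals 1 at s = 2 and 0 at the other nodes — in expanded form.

L_2(s) = (1/2)s^2 - (1/2)s

L_2(s) = s(s - 1) / [(2)·(1)]
       = (s^2 - s) / (2)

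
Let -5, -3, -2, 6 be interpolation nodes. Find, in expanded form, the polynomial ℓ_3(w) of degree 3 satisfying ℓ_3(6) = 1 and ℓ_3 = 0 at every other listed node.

ℓ_3(w) = (w + 5)(w + 3)(w + 2) / [(11)·(9)·(8)]
       = (w^3 + 10w^2 + 31w + 30) / (792)

ℓ_3(w) = (1/792)w^3 + (5/396)w^2 + (31/792)w + 5/132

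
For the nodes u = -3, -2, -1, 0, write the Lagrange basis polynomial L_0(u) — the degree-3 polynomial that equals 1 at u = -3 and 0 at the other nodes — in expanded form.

L_0(u) = -(1/6)u^3 - (1/2)u^2 - (1/3)u

L_0(u) = (u + 2)(u + 1)u / [(-1)·(-2)·(-3)]
       = (u^3 + 3u^2 + 2u) / (-6)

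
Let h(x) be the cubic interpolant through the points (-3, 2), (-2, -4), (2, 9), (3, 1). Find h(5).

-286/5

Evaluate each Lagrange basis at x = 5:
L_0(5) = (7)·(3)·(2)/[(-1)·(-5)·(-6)] = -7/5
L_1(5) = (8)·(3)·(2)/[(1)·(-4)·(-5)] = 12/5
L_2(5) = (8)·(7)·(2)/[(5)·(4)·(-1)] = -28/5
L_3(5) = (8)·(7)·(3)/[(6)·(5)·(1)] = 28/5
Sum: 2·(-7/5) + (-4)·(12/5) + 9·(-28/5) + 1·(28/5) = -286/5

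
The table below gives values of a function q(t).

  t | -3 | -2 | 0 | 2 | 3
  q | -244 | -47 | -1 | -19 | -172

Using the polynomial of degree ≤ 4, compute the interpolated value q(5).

-1636

Evaluate each Lagrange basis at t = 5:
L_0(5) = (7)·(5)·(3)·(2)/[(-1)·(-3)·(-5)·(-6)] = 7/3
L_1(5) = (8)·(5)·(3)·(2)/[(1)·(-2)·(-4)·(-5)] = -6
L_2(5) = (8)·(7)·(3)·(2)/[(3)·(2)·(-2)·(-3)] = 28/3
L_3(5) = (8)·(7)·(5)·(2)/[(5)·(4)·(2)·(-1)] = -14
L_4(5) = (8)·(7)·(5)·(3)/[(6)·(5)·(3)·(1)] = 28/3
Sum: (-244)·(7/3) + (-47)·(-6) + (-1)·(28/3) + (-19)·(-14) + (-172)·(28/3) = -1636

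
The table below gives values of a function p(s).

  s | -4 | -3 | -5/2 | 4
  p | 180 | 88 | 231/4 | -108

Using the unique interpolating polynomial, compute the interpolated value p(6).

Using Newton's divided-difference form:
p[-4,-3] = (88 - 180) / (-3 - (-4)) = -92
p[-3,-5/2] = (231/4 - 88) / (-5/2 - (-3)) = -121/2
p[-5/2,4] = (-108 - 231/4) / (4 - (-5/2)) = -51/2
p[-4,-3,-5/2] = (-121/2 - (-92)) / (-5/2 - (-4)) = 21
p[-3,-5/2,4] = (-51/2 - (-121/2)) / (4 - (-3)) = 5
p[-4,-3,-5/2,4] = (5 - 21) / (4 - (-4)) = -2
p(6) = 180 + (-92)·(10) + 21·(10)·(9) + (-2)·(10)·(9)·(17/2) = -380

-380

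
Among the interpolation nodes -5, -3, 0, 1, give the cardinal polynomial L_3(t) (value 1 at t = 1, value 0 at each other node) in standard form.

L_3(t) = (1/24)t^3 + (1/3)t^2 + (5/8)t

L_3(t) = (t + 5)(t + 3)t / [(6)·(4)·(1)]
       = (t^3 + 8t^2 + 15t) / (24)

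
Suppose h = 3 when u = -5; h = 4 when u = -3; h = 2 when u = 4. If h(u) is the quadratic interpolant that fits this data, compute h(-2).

89/21

Evaluate each Lagrange basis at u = -2:
L_0(-2) = (1)·(-6)/[(-2)·(-9)] = -1/3
L_1(-2) = (3)·(-6)/[(2)·(-7)] = 9/7
L_2(-2) = (3)·(1)/[(9)·(7)] = 1/21
Sum: 3·(-1/3) + 4·(9/7) + 2·(1/21) = 89/21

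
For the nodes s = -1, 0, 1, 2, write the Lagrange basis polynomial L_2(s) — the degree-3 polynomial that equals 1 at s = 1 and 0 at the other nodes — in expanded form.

L_2(s) = (s + 1)s(s - 2) / [(2)·(1)·(-1)]
       = (s^3 - s^2 - 2s) / (-2)

L_2(s) = -(1/2)s^3 + (1/2)s^2 + s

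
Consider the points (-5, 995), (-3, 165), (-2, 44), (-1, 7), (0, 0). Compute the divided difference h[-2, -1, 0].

h[-2,-1] = (7 - 44) / (-1 - (-2)) = -37
h[-1,0] = (0 - 7) / (0 - (-1)) = -7
h[-2,-1,0] = (-7 - (-37)) / (0 - (-2)) = 15

15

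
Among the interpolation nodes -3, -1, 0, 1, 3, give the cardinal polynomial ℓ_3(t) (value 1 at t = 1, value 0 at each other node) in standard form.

ℓ_3(t) = (t + 3)(t + 1)t(t - 3) / [(4)·(2)·(1)·(-2)]
       = (t^4 + t^3 - 9t^2 - 9t) / (-16)

ℓ_3(t) = -(1/16)t^4 - (1/16)t^3 + (9/16)t^2 + (9/16)t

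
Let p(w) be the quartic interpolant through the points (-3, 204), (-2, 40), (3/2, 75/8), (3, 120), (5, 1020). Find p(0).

0

Evaluate each Lagrange basis at w = 0:
L_0(0) = (2)·(-3/2)·(-3)·(-5)/[(-1)·(-9/2)·(-6)·(-8)] = -5/24
L_1(0) = (3)·(-3/2)·(-3)·(-5)/[(1)·(-7/2)·(-5)·(-7)] = 27/49
L_2(0) = (3)·(2)·(-3)·(-5)/[(9/2)·(7/2)·(-3/2)·(-7/2)] = 160/147
L_3(0) = (3)·(2)·(-3/2)·(-5)/[(6)·(5)·(3/2)·(-2)] = -1/2
L_4(0) = (3)·(2)·(-3/2)·(-3)/[(8)·(7)·(7/2)·(2)] = 27/392
Sum: 204·(-5/24) + 40·(27/49) + 75/8·(160/147) + 120·(-1/2) + 1020·(27/392) = 0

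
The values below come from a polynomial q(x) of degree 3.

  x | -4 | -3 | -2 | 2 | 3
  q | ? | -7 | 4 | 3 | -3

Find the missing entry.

The 4 known values determine q uniquely (degree ≤ 3).
L_0(-4) = (-2)·(-6)·(-7)/[(-1)·(-5)·(-6)] = 14/5
L_1(-4) = (-1)·(-6)·(-7)/[(1)·(-4)·(-5)] = -21/10
L_2(-4) = (-1)·(-2)·(-7)/[(5)·(4)·(-1)] = 7/10
L_3(-4) = (-1)·(-2)·(-6)/[(6)·(5)·(1)] = -2/5
Sum: (-7)·(14/5) + 4·(-21/10) + 3·(7/10) + (-3)·(-2/5) = -247/10

-247/10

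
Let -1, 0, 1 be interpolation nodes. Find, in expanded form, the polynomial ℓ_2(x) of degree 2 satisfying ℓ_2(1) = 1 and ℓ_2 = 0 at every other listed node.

ℓ_2(x) = (x + 1)x / [(2)·(1)]
       = (x^2 + x) / (2)

ℓ_2(x) = (1/2)x^2 + (1/2)x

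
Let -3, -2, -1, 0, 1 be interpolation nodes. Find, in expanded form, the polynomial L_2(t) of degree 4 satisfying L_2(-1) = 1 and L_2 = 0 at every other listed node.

L_2(t) = (t + 3)(t + 2)t(t - 1) / [(2)·(1)·(-1)·(-2)]
       = (t^4 + 4t^3 + t^2 - 6t) / (4)

L_2(t) = (1/4)t^4 + t^3 + (1/4)t^2 - (3/2)t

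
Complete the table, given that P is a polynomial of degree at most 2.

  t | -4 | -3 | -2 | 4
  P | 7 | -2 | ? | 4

-239/28

The 3 known values determine P uniquely (degree ≤ 2).
L_0(-2) = (1)·(-6)/[(-1)·(-8)] = -3/4
L_1(-2) = (2)·(-6)/[(1)·(-7)] = 12/7
L_2(-2) = (2)·(1)/[(8)·(7)] = 1/28
Sum: 7·(-3/4) + (-2)·(12/7) + 4·(1/28) = -239/28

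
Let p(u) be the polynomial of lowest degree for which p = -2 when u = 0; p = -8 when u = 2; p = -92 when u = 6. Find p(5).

-62

Using Newton's divided-difference form:
p[0,2] = (-8 - (-2)) / (2 - 0) = -3
p[2,6] = (-92 - (-8)) / (6 - 2) = -21
p[0,2,6] = (-21 - (-3)) / (6 - 0) = -3
p(5) = -2 + (-3)·(5) + (-3)·(5)·(3) = -62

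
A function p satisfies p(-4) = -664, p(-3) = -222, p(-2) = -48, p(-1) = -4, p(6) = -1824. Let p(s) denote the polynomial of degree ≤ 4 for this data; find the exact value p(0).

Evaluate each Lagrange basis at s = 0:
L_0(0) = (3)·(2)·(1)·(-6)/[(-1)·(-2)·(-3)·(-10)] = -3/5
L_1(0) = (4)·(2)·(1)·(-6)/[(1)·(-1)·(-2)·(-9)] = 8/3
L_2(0) = (4)·(3)·(1)·(-6)/[(2)·(1)·(-1)·(-8)] = -9/2
L_3(0) = (4)·(3)·(2)·(-6)/[(3)·(2)·(1)·(-7)] = 24/7
L_4(0) = (4)·(3)·(2)·(1)/[(10)·(9)·(8)·(7)] = 1/210
Sum: (-664)·(-3/5) + (-222)·(8/3) + (-48)·(-9/2) + (-4)·(24/7) + (-1824)·(1/210) = 0

0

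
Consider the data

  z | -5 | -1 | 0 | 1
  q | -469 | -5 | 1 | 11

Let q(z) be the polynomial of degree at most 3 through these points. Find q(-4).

-239

Evaluate each Lagrange basis at z = -4:
L_0(-4) = (-3)·(-4)·(-5)/[(-4)·(-5)·(-6)] = 1/2
L_1(-4) = (1)·(-4)·(-5)/[(4)·(-1)·(-2)] = 5/2
L_2(-4) = (1)·(-3)·(-5)/[(5)·(1)·(-1)] = -3
L_3(-4) = (1)·(-3)·(-4)/[(6)·(2)·(1)] = 1
Sum: (-469)·(1/2) + (-5)·(5/2) + 1·(-3) + 11·(1) = -239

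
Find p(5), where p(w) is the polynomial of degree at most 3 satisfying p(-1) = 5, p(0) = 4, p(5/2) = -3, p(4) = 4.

135/7

L_0(5) = (5)·(5/2)·(1)/[(-1)·(-7/2)·(-5)] = -5/7
L_1(5) = (6)·(5/2)·(1)/[(1)·(-5/2)·(-4)] = 3/2
L_2(5) = (6)·(5)·(1)/[(7/2)·(5/2)·(-3/2)] = -16/7
L_3(5) = (6)·(5)·(5/2)/[(5)·(4)·(3/2)] = 5/2
Sum: 5·(-5/7) + 4·(3/2) + (-3)·(-16/7) + 4·(5/2) = 135/7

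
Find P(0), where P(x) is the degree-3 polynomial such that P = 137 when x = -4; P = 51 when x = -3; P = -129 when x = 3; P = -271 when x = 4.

Evaluate each Lagrange basis at x = 0:
L_0(0) = (3)·(-3)·(-4)/[(-1)·(-7)·(-8)] = -9/14
L_1(0) = (4)·(-3)·(-4)/[(1)·(-6)·(-7)] = 8/7
L_2(0) = (4)·(3)·(-4)/[(7)·(6)·(-1)] = 8/7
L_3(0) = (4)·(3)·(-3)/[(8)·(7)·(1)] = -9/14
Sum: 137·(-9/14) + 51·(8/7) + (-129)·(8/7) + (-271)·(-9/14) = -3

-3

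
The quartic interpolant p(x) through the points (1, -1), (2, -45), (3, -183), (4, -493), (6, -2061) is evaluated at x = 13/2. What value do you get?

L_0(13/2) = (9/2)·(7/2)·(5/2)·(1/2)/[(-1)·(-2)·(-3)·(-5)] = 21/32
L_1(13/2) = (11/2)·(7/2)·(5/2)·(1/2)/[(1)·(-1)·(-2)·(-4)] = -385/128
L_2(13/2) = (11/2)·(9/2)·(5/2)·(1/2)/[(2)·(1)·(-1)·(-3)] = 165/32
L_3(13/2) = (11/2)·(9/2)·(7/2)·(1/2)/[(3)·(2)·(1)·(-2)] = -231/64
L_4(13/2) = (11/2)·(9/2)·(7/2)·(5/2)/[(5)·(4)·(3)·(2)] = 231/128
Sum: (-1)·(21/32) + (-45)·(-385/128) + (-183)·(165/32) + (-493)·(-231/64) + (-2061)·(231/128) = -43983/16

-43983/16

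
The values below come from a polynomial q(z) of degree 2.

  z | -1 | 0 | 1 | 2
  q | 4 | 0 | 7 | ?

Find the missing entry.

25

The 3 known values determine q uniquely (degree ≤ 2).
L_0(2) = (2)·(1)/[(-1)·(-2)] = 1
L_1(2) = (3)·(1)/[(1)·(-1)] = -3
L_2(2) = (3)·(2)/[(2)·(1)] = 3
Sum: 4·(1) + 0 + 7·(3) = 25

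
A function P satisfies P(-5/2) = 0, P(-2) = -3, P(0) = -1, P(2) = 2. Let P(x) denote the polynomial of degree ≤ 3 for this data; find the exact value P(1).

259/120

Using Newton's divided-difference form:
P[-5/2,-2] = (-3 - 0) / (-2 - (-5/2)) = -6
P[-2,0] = (-1 - (-3)) / (0 - (-2)) = 1
P[0,2] = (2 - (-1)) / (2 - 0) = 3/2
P[-5/2,-2,0] = (1 - (-6)) / (0 - (-5/2)) = 14/5
P[-2,0,2] = (3/2 - 1) / (2 - (-2)) = 1/8
P[-5/2,-2,0,2] = (1/8 - 14/5) / (2 - (-5/2)) = -107/180
P(1) = 0 + (-6)·(7/2) + (14/5)·(7/2)·(3) + (-107/180)·(7/2)·(3)·(1) = 259/120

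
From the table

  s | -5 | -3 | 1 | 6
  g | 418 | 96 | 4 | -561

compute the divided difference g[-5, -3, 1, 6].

g[-5,-3] = (96 - 418) / (-3 - (-5)) = -161
g[-3,1] = (4 - 96) / (1 - (-3)) = -23
g[1,6] = (-561 - 4) / (6 - 1) = -113
g[-5,-3,1] = (-23 - (-161)) / (1 - (-5)) = 23
g[-3,1,6] = (-113 - (-23)) / (6 - (-3)) = -10
g[-5,-3,1,6] = (-10 - 23) / (6 - (-5)) = -3

-3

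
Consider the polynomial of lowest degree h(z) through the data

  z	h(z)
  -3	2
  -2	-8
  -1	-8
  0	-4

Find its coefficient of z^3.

-1

The leading coefficient equals the top divided difference h[-3,-2,-1,0].
h[-3,-2] = (-8 - 2) / (-2 - (-3)) = -10
h[-2,-1] = (-8 - (-8)) / (-1 - (-2)) = 0
h[-1,0] = (-4 - (-8)) / (0 - (-1)) = 4
h[-3,-2,-1] = (0 - (-10)) / (-1 - (-3)) = 5
h[-2,-1,0] = (4 - 0) / (0 - (-2)) = 2
h[-3,-2,-1,0] = (2 - 5) / (0 - (-3)) = -1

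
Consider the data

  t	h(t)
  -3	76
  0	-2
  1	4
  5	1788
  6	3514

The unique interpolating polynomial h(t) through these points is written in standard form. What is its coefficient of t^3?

Build the Lagrange basis polynomials:
L_0(t) = t(t - 1)(t - 5)(t - 6) / [864] = (1/864)t^4 - (1/72)t^3 + (41/864)t^2 - (5/144)t
L_1(t) = (t + 3)(t - 1)(t - 5)(t - 6) / [-90] = -(1/90)t^4 + (1/10)t^3 - (1/18)t^2 - (31/30)t + 1
L_2(t) = (t + 3)t(t - 5)(t - 6) / [80] = (1/80)t^4 - (1/10)t^3 - (3/80)t^2 + (9/8)t
L_3(t) = (t + 3)t(t - 1)(t - 6) / [-160] = -(1/160)t^4 + (1/40)t^3 + (3/32)t^2 - (9/80)t
L_4(t) = (t + 3)t(t - 1)(t - 5) / [270] = (1/270)t^4 - (1/90)t^3 - (13/270)t^2 + (1/18)t
h(t) = 76·L_0 + (-2)·L_1 + 4·L_2 + 1788·L_3 + 3514·L_4
Only the coefficient of t^3 is needed; take it from each L_i and combine:
76·(-1/72) + (-2)·(1/10) + 4·(-1/10) + 1788·(1/40) + 3514·(-1/90) = 4

4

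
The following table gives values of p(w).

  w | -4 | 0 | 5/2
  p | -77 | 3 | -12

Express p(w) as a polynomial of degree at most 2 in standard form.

L_0(w) = w(w - 5/2) / [26] = (1/26)w^2 - (5/52)w
L_1(w) = (w + 4)(w - 5/2) / [-10] = -(1/10)w^2 - (3/20)w + 1
L_2(w) = (w + 4)w / [65/4] = (4/65)w^2 + (16/65)w
p(w) = (-77)·L_0 + 3·L_1 + (-12)·L_2
  (-77)·L_0(w) = -(77/26)w^2 + (385/52)w
  3·L_1(w) = -(3/10)w^2 - (9/20)w + 3
  (-12)·L_2(w) = -(48/65)w^2 - (192/65)w
Adding term by term: -4w^2 + 4w + 3

p(w) = -4w^2 + 4w + 3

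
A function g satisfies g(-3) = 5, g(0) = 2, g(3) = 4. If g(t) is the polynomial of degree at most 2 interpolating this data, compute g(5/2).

Using Newton's divided-difference form:
g[-3,0] = (2 - 5) / (0 - (-3)) = -1
g[0,3] = (4 - 2) / (3 - 0) = 2/3
g[-3,0,3] = (2/3 - (-1)) / (3 - (-3)) = 5/18
g(5/2) = 5 + (-1)·(11/2) + (5/18)·(11/2)·(5/2) = 239/72

239/72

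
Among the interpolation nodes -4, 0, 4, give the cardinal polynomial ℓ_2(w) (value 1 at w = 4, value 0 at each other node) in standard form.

ℓ_2(w) = (w + 4)w / [(8)·(4)]
       = (w^2 + 4w) / (32)

ℓ_2(w) = (1/32)w^2 + (1/8)w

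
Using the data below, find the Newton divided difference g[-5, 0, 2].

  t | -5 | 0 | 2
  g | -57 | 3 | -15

-3

g[-5,0] = (3 - (-57)) / (0 - (-5)) = 12
g[0,2] = (-15 - 3) / (2 - 0) = -9
g[-5,0,2] = (-9 - 12) / (2 - (-5)) = -3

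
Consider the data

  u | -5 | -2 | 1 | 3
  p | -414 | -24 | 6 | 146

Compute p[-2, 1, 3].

12

p[-2,1] = (6 - (-24)) / (1 - (-2)) = 10
p[1,3] = (146 - 6) / (3 - 1) = 70
p[-2,1,3] = (70 - 10) / (3 - (-2)) = 12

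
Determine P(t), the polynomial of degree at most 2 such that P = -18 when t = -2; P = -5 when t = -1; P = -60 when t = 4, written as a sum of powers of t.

L_0(t) = (t + 1)(t - 4) / [6] = (1/6)t^2 - (1/2)t - 2/3
L_1(t) = (t + 2)(t - 4) / [-5] = -(1/5)t^2 + (2/5)t + 8/5
L_2(t) = (t + 2)(t + 1) / [30] = (1/30)t^2 + (1/10)t + 1/15
P(t) = (-18)·L_0 + (-5)·L_1 + (-60)·L_2
  (-18)·L_0(t) = -3t^2 + 9t + 12
  (-5)·L_1(t) = t^2 - 2t - 8
  (-60)·L_2(t) = -2t^2 - 6t - 4
Adding term by term: -4t^2 + t

P(t) = -4t^2 + t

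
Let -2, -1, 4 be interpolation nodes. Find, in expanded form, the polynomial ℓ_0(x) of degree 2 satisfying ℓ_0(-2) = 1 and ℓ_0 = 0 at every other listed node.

ℓ_0(x) = (x + 1)(x - 4) / [(-1)·(-6)]
       = (x^2 - 3x - 4) / (6)

ℓ_0(x) = (1/6)x^2 - (1/2)x - 2/3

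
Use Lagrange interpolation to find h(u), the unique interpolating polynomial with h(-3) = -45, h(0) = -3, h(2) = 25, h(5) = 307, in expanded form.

h(u) = 2u^3 + 2u^2 + 2u - 3

Build the Lagrange basis polynomials:
L_0(u) = u(u - 2)(u - 5) / [-120] = -(1/120)u^3 + (7/120)u^2 - (1/12)u
L_1(u) = (u + 3)(u - 2)(u - 5) / [30] = (1/30)u^3 - (2/15)u^2 - (11/30)u + 1
L_2(u) = (u + 3)u(u - 5) / [-30] = -(1/30)u^3 + (1/15)u^2 + (1/2)u
L_3(u) = (u + 3)u(u - 2) / [120] = (1/120)u^3 + (1/120)u^2 - (1/20)u
h(u) = (-45)·L_0 + (-3)·L_1 + 25·L_2 + 307·L_3
  (-45)·L_0(u) = (3/8)u^3 - (21/8)u^2 + (15/4)u
  (-3)·L_1(u) = -(1/10)u^3 + (2/5)u^2 + (11/10)u - 3
  25·L_2(u) = -(5/6)u^3 + (5/3)u^2 + (25/2)u
  307·L_3(u) = (307/120)u^3 + (307/120)u^2 - (307/20)u
Adding term by term: 2u^3 + 2u^2 + 2u - 3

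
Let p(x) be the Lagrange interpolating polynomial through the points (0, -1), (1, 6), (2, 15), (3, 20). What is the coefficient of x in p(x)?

Build the Lagrange basis polynomials:
L_0(x) = (x - 1)(x - 2)(x - 3) / [-6] = -(1/6)x^3 + x^2 - (11/6)x + 1
L_1(x) = x(x - 2)(x - 3) / [2] = (1/2)x^3 - (5/2)x^2 + 3x
L_2(x) = x(x - 1)(x - 3) / [-2] = -(1/2)x^3 + 2x^2 - (3/2)x
L_3(x) = x(x - 1)(x - 2) / [6] = (1/6)x^3 - (1/2)x^2 + (1/3)x
p(x) = (-1)·L_0 + 6·L_1 + 15·L_2 + 20·L_3
Only the coefficient of x is needed; take it from each L_i and combine:
(-1)·(-11/6) + 6·(3) + 15·(-3/2) + 20·(1/3) = 4

4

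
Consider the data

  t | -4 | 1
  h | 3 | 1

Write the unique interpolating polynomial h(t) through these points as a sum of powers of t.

Build the Lagrange basis polynomials:
L_0(t) = (t - 1) / [-5] = -(1/5)t + 1/5
L_1(t) = (t + 4) / [5] = (1/5)t + 4/5
h(t) = 3·L_0 + 1·L_1
  3·L_0(t) = -(3/5)t + 3/5
  1·L_1(t) = (1/5)t + 4/5
Adding term by term: -(2/5)t + 7/5

h(t) = -(2/5)t + 7/5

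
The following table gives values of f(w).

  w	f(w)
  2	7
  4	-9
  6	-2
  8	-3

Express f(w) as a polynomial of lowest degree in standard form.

f(w) = -(31/48)w^3 + (85/8)w^2 - (161/3)w + 77

Build the Lagrange basis polynomials:
L_0(w) = (w - 4)(w - 6)(w - 8) / [-48] = -(1/48)w^3 + (3/8)w^2 - (13/6)w + 4
L_1(w) = (w - 2)(w - 6)(w - 8) / [16] = (1/16)w^3 - w^2 + (19/4)w - 6
L_2(w) = (w - 2)(w - 4)(w - 8) / [-16] = -(1/16)w^3 + (7/8)w^2 - (7/2)w + 4
L_3(w) = (w - 2)(w - 4)(w - 6) / [48] = (1/48)w^3 - (1/4)w^2 + (11/12)w - 1
f(w) = 7·L_0 + (-9)·L_1 + (-2)·L_2 + (-3)·L_3
  7·L_0(w) = -(7/48)w^3 + (21/8)w^2 - (91/6)w + 28
  (-9)·L_1(w) = -(9/16)w^3 + 9w^2 - (171/4)w + 54
  (-2)·L_2(w) = (1/8)w^3 - (7/4)w^2 + 7w - 8
  (-3)·L_3(w) = -(1/16)w^3 + (3/4)w^2 - (11/4)w + 3
Adding term by term: -(31/48)w^3 + (85/8)w^2 - (161/3)w + 77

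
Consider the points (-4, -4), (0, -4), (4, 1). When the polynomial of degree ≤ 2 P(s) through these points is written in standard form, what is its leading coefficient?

Build the Lagrange basis polynomials:
L_0(s) = s(s - 4) / [32] = (1/32)s^2 - (1/8)s
L_1(s) = (s + 4)(s - 4) / [-16] = -(1/16)s^2 + 1
L_2(s) = (s + 4)s / [32] = (1/32)s^2 + (1/8)s
P(s) = (-4)·L_0 + (-4)·L_1 + 1·L_2
Only the coefficient of s^2 is needed; take it from each L_i and combine:
(-4)·(1/32) + (-4)·(-1/16) + 1·(1/32) = 5/32

5/32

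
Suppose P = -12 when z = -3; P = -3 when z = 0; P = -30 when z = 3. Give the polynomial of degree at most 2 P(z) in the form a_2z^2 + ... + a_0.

P(z) = -2z^2 - 3z - 3

Build the Lagrange basis polynomials:
L_0(z) = z(z - 3) / [18] = (1/18)z^2 - (1/6)z
L_1(z) = (z + 3)(z - 3) / [-9] = -(1/9)z^2 + 1
L_2(z) = (z + 3)z / [18] = (1/18)z^2 + (1/6)z
P(z) = (-12)·L_0 + (-3)·L_1 + (-30)·L_2
  (-12)·L_0(z) = -(2/3)z^2 + 2z
  (-3)·L_1(z) = (1/3)z^2 - 3
  (-30)·L_2(z) = -(5/3)z^2 - 5z
Adding term by term: -2z^2 - 3z - 3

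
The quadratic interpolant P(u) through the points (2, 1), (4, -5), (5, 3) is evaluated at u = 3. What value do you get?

Evaluate each Lagrange basis at u = 3:
L_0(3) = (-1)·(-2)/[(-2)·(-3)] = 1/3
L_1(3) = (1)·(-2)/[(2)·(-1)] = 1
L_2(3) = (1)·(-1)/[(3)·(1)] = -1/3
Sum: 1·(1/3) + (-5)·(1) + 3·(-1/3) = -17/3

-17/3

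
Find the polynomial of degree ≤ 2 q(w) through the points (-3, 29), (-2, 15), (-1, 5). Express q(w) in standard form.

L_0(w) = (w + 2)(w + 1) / [2] = (1/2)w^2 + (3/2)w + 1
L_1(w) = (w + 3)(w + 1) / [-1] = -w^2 - 4w - 3
L_2(w) = (w + 3)(w + 2) / [2] = (1/2)w^2 + (5/2)w + 3
q(w) = 29·L_0 + 15·L_1 + 5·L_2
  29·L_0(w) = (29/2)w^2 + (87/2)w + 29
  15·L_1(w) = -15w^2 - 60w - 45
  5·L_2(w) = (5/2)w^2 + (25/2)w + 15
Adding term by term: 2w^2 - 4w - 1

q(w) = 2w^2 - 4w - 1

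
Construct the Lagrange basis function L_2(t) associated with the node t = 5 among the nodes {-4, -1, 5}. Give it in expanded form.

L_2(t) = (t + 4)(t + 1) / [(9)·(6)]
       = (t^2 + 5t + 4) / (54)

L_2(t) = (1/54)t^2 + (5/54)t + 2/27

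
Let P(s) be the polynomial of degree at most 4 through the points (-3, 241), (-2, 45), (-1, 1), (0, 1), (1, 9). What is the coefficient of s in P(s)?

4

Build the Lagrange basis polynomials:
L_0(s) = (s + 2)(s + 1)s(s - 1) / [24] = (1/24)s^4 + (1/12)s^3 - (1/24)s^2 - (1/12)s
L_1(s) = (s + 3)(s + 1)s(s - 1) / [-6] = -(1/6)s^4 - (1/2)s^3 + (1/6)s^2 + (1/2)s
L_2(s) = (s + 3)(s + 2)s(s - 1) / [4] = (1/4)s^4 + s^3 + (1/4)s^2 - (3/2)s
L_3(s) = (s + 3)(s + 2)(s + 1)(s - 1) / [-6] = -(1/6)s^4 - (5/6)s^3 - (5/6)s^2 + (5/6)s + 1
L_4(s) = (s + 3)(s + 2)(s + 1)s / [24] = (1/24)s^4 + (1/4)s^3 + (11/24)s^2 + (1/4)s
P(s) = 241·L_0 + 45·L_1 + 1·L_2 + 1·L_3 + 9·L_4
Only the coefficient of s is needed; take it from each L_i and combine:
241·(-1/12) + 45·(1/2) + 1·(-3/2) + 1·(5/6) + 9·(1/4) = 4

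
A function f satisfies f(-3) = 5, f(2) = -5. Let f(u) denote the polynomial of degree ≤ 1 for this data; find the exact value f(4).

-9

Evaluate each Lagrange basis at u = 4:
L_0(4) = (2)/[(-5)] = -2/5
L_1(4) = (7)/[(5)] = 7/5
Sum: 5·(-2/5) + (-5)·(7/5) = -9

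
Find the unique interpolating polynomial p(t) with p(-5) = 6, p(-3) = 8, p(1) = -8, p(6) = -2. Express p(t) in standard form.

Newton's divided differences:
p[-5,-3] = (8 - 6) / (-3 - (-5)) = 1
p[-3,1] = (-8 - 8) / (1 - (-3)) = -4
p[1,6] = (-2 - (-8)) / (6 - 1) = 6/5
p[-5,-3,1] = (-4 - 1) / (1 - (-5)) = -5/6
p[-3,1,6] = (6/5 - (-4)) / (6 - (-3)) = 26/45
p[-5,-3,1,6] = (26/45 - (-5/6)) / (6 - (-5)) = 127/990
p(t) = 6 + 1·(t + 5) + (-5/6)·(t + 5)(t + 3) + (127/990)·(t + 5)(t + 3)(t - 1)
Expanding: p(t) = (127/990)t^3 + (32/495)t^2 - (4721/990)t - 113/33

p(t) = (127/990)t^3 + (32/495)t^2 - (4721/990)t - 113/33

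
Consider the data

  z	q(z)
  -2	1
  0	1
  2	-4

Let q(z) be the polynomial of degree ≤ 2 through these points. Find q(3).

-67/8

Using Newton's divided-difference form:
q[-2,0] = (1 - 1) / (0 - (-2)) = 0
q[0,2] = (-4 - 1) / (2 - 0) = -5/2
q[-2,0,2] = (-5/2 - 0) / (2 - (-2)) = -5/8
q(3) = 1 + 0·(5) + (-5/8)·(5)·(3) = -67/8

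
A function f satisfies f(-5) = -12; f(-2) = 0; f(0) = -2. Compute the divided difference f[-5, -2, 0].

f[-5,-2] = (0 - (-12)) / (-2 - (-5)) = 4
f[-2,0] = (-2 - 0) / (0 - (-2)) = -1
f[-5,-2,0] = (-1 - 4) / (0 - (-5)) = -1

-1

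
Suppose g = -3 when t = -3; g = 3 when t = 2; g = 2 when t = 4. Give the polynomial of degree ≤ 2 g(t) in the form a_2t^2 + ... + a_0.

g(t) = -(17/70)t^2 + (67/70)t + 72/35

Newton's divided differences:
g[-3,2] = (3 - (-3)) / (2 - (-3)) = 6/5
g[2,4] = (2 - 3) / (4 - 2) = -1/2
g[-3,2,4] = (-1/2 - 6/5) / (4 - (-3)) = -17/70
g(t) = -3 + (6/5)·(t + 3) + (-17/70)·(t + 3)(t - 2)
Expanding: g(t) = -(17/70)t^2 + (67/70)t + 72/35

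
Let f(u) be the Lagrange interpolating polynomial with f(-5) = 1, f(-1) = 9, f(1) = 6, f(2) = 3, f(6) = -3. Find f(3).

-17/55

Evaluate each Lagrange basis at u = 3:
L_0(3) = (4)·(2)·(1)·(-3)/[(-4)·(-6)·(-7)·(-11)] = -1/77
L_1(3) = (8)·(2)·(1)·(-3)/[(4)·(-2)·(-3)·(-7)] = 2/7
L_2(3) = (8)·(4)·(1)·(-3)/[(6)·(2)·(-1)·(-5)] = -8/5
L_3(3) = (8)·(4)·(2)·(-3)/[(7)·(3)·(1)·(-4)] = 16/7
L_4(3) = (8)·(4)·(2)·(1)/[(11)·(7)·(5)·(4)] = 16/385
Sum: 1·(-1/77) + 9·(2/7) + 6·(-8/5) + 3·(16/7) + (-3)·(16/385) = -17/55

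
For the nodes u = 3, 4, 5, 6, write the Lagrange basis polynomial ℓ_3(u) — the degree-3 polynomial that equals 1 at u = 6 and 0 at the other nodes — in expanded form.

ℓ_3(u) = (u - 3)(u - 4)(u - 5) / [(3)·(2)·(1)]
       = (u^3 - 12u^2 + 47u - 60) / (6)

ℓ_3(u) = (1/6)u^3 - 2u^2 + (47/6)u - 10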